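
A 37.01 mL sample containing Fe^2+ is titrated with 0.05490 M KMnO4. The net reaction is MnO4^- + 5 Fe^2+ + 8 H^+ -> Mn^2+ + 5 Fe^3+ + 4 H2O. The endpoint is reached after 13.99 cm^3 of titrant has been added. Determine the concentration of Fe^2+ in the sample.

n(KMnO4) = 0.05490 x 0.01399 = 0.0007681 mol.
From the balanced equation, 1 mol KMnO4 reacts with 5 mol Fe^2+, so n(Fe^2+) = 0.0007681 x 5/1 = 0.003840 mol.
[Fe^2+] = 0.003840 / 0.03701 L = 0.104 M.

0.104 M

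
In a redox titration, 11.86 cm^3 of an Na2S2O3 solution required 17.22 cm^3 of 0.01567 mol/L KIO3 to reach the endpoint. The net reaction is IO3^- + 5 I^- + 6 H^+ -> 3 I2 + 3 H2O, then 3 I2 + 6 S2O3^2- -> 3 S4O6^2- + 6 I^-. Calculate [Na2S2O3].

0.137 M

n(KIO3) = 0.01567 x 0.01722 = 0.0002698 mol.
From the balanced equation, 1 mol KIO3 reacts with 6 mol Na2S2O3, so n(Na2S2O3) = 0.0002698 x 6/1 = 0.001619 mol.
[Na2S2O3] = 0.001619 / 0.01186 L = 0.137 M.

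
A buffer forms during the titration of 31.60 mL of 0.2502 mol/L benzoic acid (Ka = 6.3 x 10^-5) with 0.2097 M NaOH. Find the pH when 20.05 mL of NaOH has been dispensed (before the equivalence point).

Initial n(C6H5COOH) = 0.2502 x 0.03160 = 0.007906 mol.
n(NaOH) added = 0.2097 x 0.02005 = 0.004204 mol, converting that many moles of C6H5COOH to C6H5COO-.
Remaining n(C6H5COOH) = 0.003702 mol; n(C6H5COO-) = 0.004204 mol.
By Henderson-Hasselbalch, pH = pKa + log([A^-]/[HA]) = 4.20 + log(0.004204/0.003702) = 4.20 + (+0.06) = 4.26.

4.26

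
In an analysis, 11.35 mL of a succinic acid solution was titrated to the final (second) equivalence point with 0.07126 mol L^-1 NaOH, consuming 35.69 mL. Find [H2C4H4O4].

0.112 M

n(NaOH) = 0.07126 x 0.03569 = 0.002543 mol.
At the final (second) equivalence point, 2 mol OH^- react per mol H2C4H4O4, so n(H2C4H4O4) = 0.002543 / 2 = 0.001272 mol.
[H2C4H4O4] = 0.001272 / 0.01135 L = 0.112 M.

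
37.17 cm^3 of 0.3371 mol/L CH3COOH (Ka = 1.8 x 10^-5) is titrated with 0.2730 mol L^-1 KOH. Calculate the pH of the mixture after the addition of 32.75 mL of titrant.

5.14

Initial n(CH3COOH) = 0.3371 x 0.03717 = 0.01253 mol.
n(KOH) added = 0.2730 x 0.03275 = 0.008941 mol, converting that many moles of CH3COOH to CH3COO-.
Remaining n(CH3COOH) = 0.003589 mol; n(CH3COO-) = 0.008941 mol.
By Henderson-Hasselbalch, pH = pKa + log([A^-]/[HA]) = 4.74 + log(0.008941/0.003589) = 4.74 + (+0.40) = 5.14.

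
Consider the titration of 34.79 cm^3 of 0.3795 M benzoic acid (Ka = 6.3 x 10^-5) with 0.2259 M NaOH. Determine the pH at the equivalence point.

8.68

n(C6H5COOH) = 0.3795 x 0.03479 = 0.01320 mol; V(NaOH) at equivalence = 0.01320/0.2259 = 0.05845 L.
At equivalence all the acid is converted to C6H5COO-; total volume = 0.03479 + 0.05845 = 0.09324 L, so [C6H5COO-] = 0.01320/0.09324 = 0.1416 M.
Kb = Kw/Ka = 1.0e-14 / 6.3 x 10^-5 = 1.59e-10.
[OH^-] = sqrt(Kb x [C6H5COO-]) = sqrt(1.59e-10 x 0.1416) = 4.74e-6 M.
pOH = 5.32, so pH = 14.00 - 5.32 = 8.68.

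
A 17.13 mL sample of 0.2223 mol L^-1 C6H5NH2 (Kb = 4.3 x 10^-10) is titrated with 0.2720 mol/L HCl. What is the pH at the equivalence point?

n(C6H5NH2) = 0.2223 x 0.01713 = 0.003808 mol; V(HCl) at equivalence = 0.003808/0.2720 = 0.01400 L.
At equivalence the base is fully converted to C6H5NH3+; total volume = 0.03113 L, so [C6H5NH3+] = 0.003808/0.03113 = 0.1223 M.
Ka(C6H5NH3+) = Kw/Kb = 1.0e-14 / 4.3 x 10^-10 = 2.33e-5.
[H^+] = sqrt(Ka x [C6H5NH3+]) = sqrt(2.33e-5 x 0.1223) = 0.00169 M.
pH = -log(0.00169) = 2.77.

2.77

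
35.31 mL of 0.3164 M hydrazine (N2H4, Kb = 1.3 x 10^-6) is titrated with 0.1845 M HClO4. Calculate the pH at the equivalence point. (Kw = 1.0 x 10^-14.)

4.52

n(N2H4) = 0.3164 x 0.03531 = 0.01117 mol; V(HClO4) at equivalence = 0.01117/0.1845 = 0.06055 L.
At equivalence the base is fully converted to N2H5+; total volume = 0.09586 L, so [N2H5+] = 0.01117/0.09586 = 0.1165 M.
Ka(N2H5+) = Kw/Kb = 1.0e-14 / 1.3 x 10^-6 = 7.69e-9.
[H^+] = sqrt(Ka x [N2H5+]) = sqrt(7.69e-9 x 0.1165) = 2.99e-5 M.
pH = -log(2.99e-5) = 4.52.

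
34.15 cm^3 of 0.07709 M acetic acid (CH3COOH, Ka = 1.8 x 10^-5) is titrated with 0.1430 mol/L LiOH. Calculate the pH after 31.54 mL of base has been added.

12.46

n(acid) = 0.07709 x 0.03415 = 0.002633 mol; n(LiOH) added = 0.1430 x 0.03154 = 0.004510 mol.
Base is in excess by 0.004510 - 0.002633 = 0.001878 mol in a total volume of 0.06569 L.
[OH^-] = 0.001878/0.06569 = 0.02858 M, so pOH = 1.54 and pH = 14.00 - 1.54 = 12.46.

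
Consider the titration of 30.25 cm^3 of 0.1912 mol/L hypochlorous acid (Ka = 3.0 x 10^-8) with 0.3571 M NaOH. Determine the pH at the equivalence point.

10.31

n(HClO) = 0.1912 x 0.03025 = 0.005784 mol; V(NaOH) at equivalence = 0.005784/0.3571 = 0.01620 L.
At equivalence all the acid is converted to ClO-; total volume = 0.03025 + 0.01620 = 0.04645 L, so [ClO-] = 0.005784/0.04645 = 0.1245 M.
Kb = Kw/Ka = 1.0e-14 / 3.0 x 10^-8 = 3.33e-7.
[OH^-] = sqrt(Kb x [ClO-]) = sqrt(3.33e-7 x 0.1245) = 0.000204 M.
pOH = 3.69, so pH = 14.00 - 3.69 = 10.31.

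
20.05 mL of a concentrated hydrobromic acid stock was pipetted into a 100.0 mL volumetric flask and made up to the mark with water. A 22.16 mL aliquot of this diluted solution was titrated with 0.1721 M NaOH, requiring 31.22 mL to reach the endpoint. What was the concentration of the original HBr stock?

1.21 M

n(NaOH) = 0.1721 x 0.03122 = 0.005373 mol.
n(HBr) in the aliquot = 0.005373 mol.
[diluted HBr] = 0.005373 / 0.02216 = 0.2425 M.
Dilution factor = 100.0/20.05 = 4.988, so [stock] = 0.2425 x 4.988 = 1.21 M.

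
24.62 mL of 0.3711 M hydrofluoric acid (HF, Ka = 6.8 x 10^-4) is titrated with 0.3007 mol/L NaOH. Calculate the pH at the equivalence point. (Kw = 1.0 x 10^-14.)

8.19

n(HF) = 0.3711 x 0.02462 = 0.009136 mol; V(NaOH) at equivalence = 0.009136/0.3007 = 0.03038 L.
At equivalence all the acid is converted to F-; total volume = 0.02462 + 0.03038 = 0.05500 L, so [F-] = 0.009136/0.05500 = 0.1661 M.
Kb = Kw/Ka = 1.0e-14 / 6.8 x 10^-4 = 1.47e-11.
[OH^-] = sqrt(Kb x [F-]) = sqrt(1.47e-11 x 0.1661) = 1.56e-6 M.
pOH = 5.81, so pH = 14.00 - 5.81 = 8.19.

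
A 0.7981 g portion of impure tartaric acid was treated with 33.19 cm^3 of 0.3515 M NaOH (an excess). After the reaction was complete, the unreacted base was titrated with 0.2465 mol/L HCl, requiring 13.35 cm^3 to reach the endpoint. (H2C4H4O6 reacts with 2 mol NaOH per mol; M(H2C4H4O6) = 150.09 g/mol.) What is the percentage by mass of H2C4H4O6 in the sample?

78.8%

Total n(NaOH) added = 0.3515 x 0.03319 = 0.01167 mol.
n(HCl) used = 0.2465 x 0.01335 = 0.003291 mol, which equals the excess n(NaOH).
So n(NaOH) consumed by the sample = 0.01167 - 0.003291 = 0.008376 mol.
n(H2C4H4O6) = 0.008376 / 2 = 0.004188 mol.
mass H2C4H4O6 = 0.004188 x 150.09 = 0.6285 g, so %H2C4H4O6 = 0.6285/0.7981 x 100 = 78.8%.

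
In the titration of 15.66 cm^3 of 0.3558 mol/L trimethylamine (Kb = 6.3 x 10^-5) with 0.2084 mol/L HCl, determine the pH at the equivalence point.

n((CH3)3N) = 0.3558 x 0.01566 = 0.005572 mol; V(HCl) at equivalence = 0.005572/0.2084 = 0.02674 L.
At equivalence the base is fully converted to (CH3)3NH+; total volume = 0.04240 L, so [(CH3)3NH+] = 0.005572/0.04240 = 0.1314 M.
Ka((CH3)3NH+) = Kw/Kb = 1.0e-14 / 6.3 x 10^-5 = 1.59e-10.
[H^+] = sqrt(Ka x [(CH3)3NH+]) = sqrt(1.59e-10 x 0.1314) = 4.57e-6 M.
pH = -log(4.57e-6) = 5.34.

5.34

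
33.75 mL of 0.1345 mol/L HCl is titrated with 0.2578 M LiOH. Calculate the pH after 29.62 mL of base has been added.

12.69

n(acid) = 0.1345 x 0.03375 = 0.004539 mol; n(LiOH) added = 0.2578 x 0.02962 = 0.007636 mol.
Base is in excess by 0.007636 - 0.004539 = 0.003097 mol in a total volume of 0.06337 L.
[OH^-] = 0.003097/0.06337 = 0.04887 M, so pOH = 1.31 and pH = 14.00 - 1.31 = 12.69.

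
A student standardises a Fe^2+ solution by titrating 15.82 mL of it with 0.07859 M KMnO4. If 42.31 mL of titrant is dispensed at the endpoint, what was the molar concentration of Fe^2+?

n(KMnO4) = 0.07859 x 0.04231 = 0.003325 mol.
From the balanced equation, 1 mol KMnO4 reacts with 5 mol Fe^2+, so n(Fe^2+) = 0.003325 x 5/1 = 0.01663 mol.
[Fe^2+] = 0.01663 / 0.01582 L = 1.05 M.

1.05 M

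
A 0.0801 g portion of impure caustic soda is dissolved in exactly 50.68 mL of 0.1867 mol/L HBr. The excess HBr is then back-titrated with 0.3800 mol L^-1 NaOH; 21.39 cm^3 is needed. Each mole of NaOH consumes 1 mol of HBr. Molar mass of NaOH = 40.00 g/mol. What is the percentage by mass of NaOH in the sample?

66.6%

Total n(HBr) added = 0.1867 x 0.05068 = 0.009462 mol.
n(NaOH) used = 0.3800 x 0.02139 = 0.008128 mol, which equals the excess n(HBr).
So n(HBr) consumed by the sample = 0.009462 - 0.008128 = 0.001334 mol.
n(NaOH) = 0.001334 / 1 = 0.001334 mol.
mass NaOH = 0.001334 x 40.00 = 0.05335 g, so %NaOH = 0.05335/0.0801 x 100 = 66.6%.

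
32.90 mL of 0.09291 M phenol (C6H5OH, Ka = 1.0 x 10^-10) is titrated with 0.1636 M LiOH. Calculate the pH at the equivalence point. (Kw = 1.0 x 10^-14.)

11.39

n(C6H5OH) = 0.09291 x 0.03290 = 0.003057 mol; V(LiOH) at equivalence = 0.003057/0.1636 = 0.01868 L.
At equivalence all the acid is converted to C6H5O-; total volume = 0.03290 + 0.01868 = 0.05158 L, so [C6H5O-] = 0.003057/0.05158 = 0.05926 M.
Kb = Kw/Ka = 1.0e-14 / 1.0 x 10^-10 = 0.000100.
[OH^-] = sqrt(Kb x [C6H5O-]) = sqrt(0.000100 x 0.05926) = 0.00243 M.
pOH = 2.61, so pH = 14.00 - 2.61 = 11.39.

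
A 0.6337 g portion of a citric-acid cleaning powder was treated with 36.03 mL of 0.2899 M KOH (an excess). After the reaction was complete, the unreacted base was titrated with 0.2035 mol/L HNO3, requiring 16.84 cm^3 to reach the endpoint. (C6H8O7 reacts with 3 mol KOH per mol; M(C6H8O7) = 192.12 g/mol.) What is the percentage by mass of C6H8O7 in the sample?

Total n(KOH) added = 0.2899 x 0.03603 = 0.01045 mol.
n(HNO3) used = 0.2035 x 0.01684 = 0.003427 mol, which equals the excess n(KOH).
So n(KOH) consumed by the sample = 0.01045 - 0.003427 = 0.007018 mol.
n(C6H8O7) = 0.007018 / 3 = 0.002339 mol.
mass C6H8O7 = 0.002339 x 192.12 = 0.4494 g, so %C6H8O7 = 0.4494/0.6337 x 100 = 70.9%.

70.9%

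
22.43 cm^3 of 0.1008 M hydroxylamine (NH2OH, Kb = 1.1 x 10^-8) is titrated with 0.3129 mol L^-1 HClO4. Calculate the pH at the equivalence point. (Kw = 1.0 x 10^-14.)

n(NH2OH) = 0.1008 x 0.02243 = 0.002261 mol; V(HClO4) at equivalence = 0.002261/0.3129 = 0.007226 L.
At equivalence the base is fully converted to NH3OH+; total volume = 0.02966 L, so [NH3OH+] = 0.002261/0.02966 = 0.07624 M.
Ka(NH3OH+) = Kw/Kb = 1.0e-14 / 1.1 x 10^-8 = 9.09e-7.
[H^+] = sqrt(Ka x [NH3OH+]) = sqrt(9.09e-7 x 0.07624) = 0.000263 M.
pH = -log(0.000263) = 3.58.

3.58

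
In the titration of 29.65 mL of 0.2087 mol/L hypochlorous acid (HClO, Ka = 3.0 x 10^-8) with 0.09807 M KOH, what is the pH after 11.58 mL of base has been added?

Initial n(HClO) = 0.2087 x 0.02965 = 0.006188 mol.
n(KOH) added = 0.09807 x 0.01158 = 0.001136 mol, converting that many moles of HClO to ClO-.
Remaining n(HClO) = 0.005052 mol; n(ClO-) = 0.001136 mol.
By Henderson-Hasselbalch, pH = pKa + log([A^-]/[HA]) = 7.52 + log(0.001136/0.005052) = 7.52 + (-0.65) = 6.87.

6.87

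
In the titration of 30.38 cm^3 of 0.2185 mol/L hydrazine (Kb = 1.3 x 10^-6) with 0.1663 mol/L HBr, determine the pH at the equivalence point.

4.57

n(N2H4) = 0.2185 x 0.03038 = 0.006638 mol; V(HBr) at equivalence = 0.006638/0.1663 = 0.03992 L.
At equivalence the base is fully converted to N2H5+; total volume = 0.07030 L, so [N2H5+] = 0.006638/0.07030 = 0.09443 M.
Ka(N2H5+) = Kw/Kb = 1.0e-14 / 1.3 x 10^-6 = 7.69e-9.
[H^+] = sqrt(Ka x [N2H5+]) = sqrt(7.69e-9 x 0.09443) = 2.70e-5 M.
pH = -log(2.70e-5) = 4.57.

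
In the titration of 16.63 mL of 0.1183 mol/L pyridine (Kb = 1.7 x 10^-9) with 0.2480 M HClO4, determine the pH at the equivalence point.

3.16

n(C5H5N) = 0.1183 x 0.01663 = 0.001967 mol; V(HClO4) at equivalence = 0.001967/0.2480 = 0.007933 L.
At equivalence the base is fully converted to C5H5NH+; total volume = 0.02456 L, so [C5H5NH+] = 0.001967/0.02456 = 0.08009 M.
Ka(C5H5NH+) = Kw/Kb = 1.0e-14 / 1.7 x 10^-9 = 5.88e-6.
[H^+] = sqrt(Ka x [C5H5NH+]) = sqrt(5.88e-6 x 0.08009) = 0.000686 M.
pH = -log(0.000686) = 3.16.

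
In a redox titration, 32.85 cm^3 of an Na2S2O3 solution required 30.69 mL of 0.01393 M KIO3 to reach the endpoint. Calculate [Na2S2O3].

0.0781 M

n(KIO3) = 0.01393 x 0.03069 = 0.0004275 mol.
From the balanced equation, 1 mol KIO3 reacts with 6 mol Na2S2O3, so n(Na2S2O3) = 0.0004275 x 6/1 = 0.002565 mol.
[Na2S2O3] = 0.002565 / 0.03285 L = 0.0781 M.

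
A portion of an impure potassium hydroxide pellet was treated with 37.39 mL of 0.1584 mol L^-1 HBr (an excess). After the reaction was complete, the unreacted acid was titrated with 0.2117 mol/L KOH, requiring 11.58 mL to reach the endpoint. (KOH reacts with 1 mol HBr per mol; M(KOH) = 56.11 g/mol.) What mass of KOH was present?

Total n(HBr) added = 0.1584 x 0.03739 = 0.005923 mol.
n(KOH) used = 0.2117 x 0.01158 = 0.002451 mol, which equals the excess n(HBr).
So n(HBr) consumed by the sample = 0.005923 - 0.002451 = 0.003471 mol.
n(KOH) = 0.003471 / 1 = 0.003471 mol.
mass = 0.003471 mol x 56.11 g/mol = 0.195 g.

0.195 g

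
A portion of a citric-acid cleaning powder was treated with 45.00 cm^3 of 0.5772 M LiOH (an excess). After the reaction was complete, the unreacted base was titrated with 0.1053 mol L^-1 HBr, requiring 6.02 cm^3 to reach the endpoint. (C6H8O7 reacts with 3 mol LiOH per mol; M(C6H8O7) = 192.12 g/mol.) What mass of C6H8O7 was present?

Total n(LiOH) added = 0.5772 x 0.04500 = 0.02597 mol.
n(HBr) used = 0.1053 x 0.006020 = 0.0006339 mol, which equals the excess n(LiOH).
So n(LiOH) consumed by the sample = 0.02597 - 0.0006339 = 0.02534 mol.
n(C6H8O7) = 0.02534 / 3 = 0.008447 mol.
mass = 0.008447 mol x 192.12 g/mol = 1.62 g.

1.62 g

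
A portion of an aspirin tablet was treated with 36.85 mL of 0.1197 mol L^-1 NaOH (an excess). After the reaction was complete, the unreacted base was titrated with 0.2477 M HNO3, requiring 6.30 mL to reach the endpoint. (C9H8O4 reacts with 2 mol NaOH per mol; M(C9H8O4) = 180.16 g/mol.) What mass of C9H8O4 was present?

Total n(NaOH) added = 0.1197 x 0.03685 = 0.004411 mol.
n(HNO3) used = 0.2477 x 0.006300 = 0.001561 mol, which equals the excess n(NaOH).
So n(NaOH) consumed by the sample = 0.004411 - 0.001561 = 0.002850 mol.
n(C9H8O4) = 0.002850 / 2 = 0.001425 mol.
mass = 0.001425 mol x 180.16 g/mol = 0.257 g.

0.257 g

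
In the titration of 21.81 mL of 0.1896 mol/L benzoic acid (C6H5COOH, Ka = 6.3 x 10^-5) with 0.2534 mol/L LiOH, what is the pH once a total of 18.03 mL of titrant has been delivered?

n(acid) = 0.1896 x 0.02181 = 0.004135 mol; n(LiOH) added = 0.2534 x 0.01803 = 0.004569 mol.
Base is in excess by 0.004569 - 0.004135 = 0.0004336 mol in a total volume of 0.03984 L.
[OH^-] = 0.0004336/0.03984 = 0.01088 M, so pOH = 1.96 and pH = 14.00 - 1.96 = 12.04.

12.04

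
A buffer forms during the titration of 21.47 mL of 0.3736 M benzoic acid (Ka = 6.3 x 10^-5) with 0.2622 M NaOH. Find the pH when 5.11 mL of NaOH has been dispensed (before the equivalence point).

Initial n(C6H5COOH) = 0.3736 x 0.02147 = 0.008021 mol.
n(NaOH) added = 0.2622 x 0.005110 = 0.001340 mol, converting that many moles of C6H5COOH to C6H5COO-.
Remaining n(C6H5COOH) = 0.006681 mol; n(C6H5COO-) = 0.001340 mol.
By Henderson-Hasselbalch, pH = pKa + log([A^-]/[HA]) = 4.20 + log(0.001340/0.006681) = 4.20 + (-0.70) = 3.50.

3.50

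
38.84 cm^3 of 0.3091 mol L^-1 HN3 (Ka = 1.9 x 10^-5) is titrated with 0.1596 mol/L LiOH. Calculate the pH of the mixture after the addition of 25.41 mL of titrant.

Initial n(HN3) = 0.3091 x 0.03884 = 0.01201 mol.
n(LiOH) added = 0.1596 x 0.02541 = 0.004055 mol, converting that many moles of HN3 to N3-.
Remaining n(HN3) = 0.007950 mol; n(N3-) = 0.004055 mol.
By Henderson-Hasselbalch, pH = pKa + log([A^-]/[HA]) = 4.72 + log(0.004055/0.007950) = 4.72 + (-0.29) = 4.43.

4.43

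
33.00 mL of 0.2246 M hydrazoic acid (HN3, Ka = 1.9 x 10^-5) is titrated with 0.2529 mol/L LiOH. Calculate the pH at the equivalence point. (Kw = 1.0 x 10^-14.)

n(HN3) = 0.2246 x 0.03300 = 0.007412 mol; V(LiOH) at equivalence = 0.007412/0.2529 = 0.02931 L.
At equivalence all the acid is converted to N3-; total volume = 0.03300 + 0.02931 = 0.06231 L, so [N3-] = 0.007412/0.06231 = 0.1190 M.
Kb = Kw/Ka = 1.0e-14 / 1.9 x 10^-5 = 5.26e-10.
[OH^-] = sqrt(Kb x [N3-]) = sqrt(5.26e-10 x 0.1190) = 7.91e-6 M.
pOH = 5.10, so pH = 14.00 - 5.10 = 8.90.

8.90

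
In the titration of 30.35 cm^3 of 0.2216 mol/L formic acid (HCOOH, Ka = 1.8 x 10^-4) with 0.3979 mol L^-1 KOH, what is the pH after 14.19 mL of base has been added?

4.46

Initial n(HCOOH) = 0.2216 x 0.03035 = 0.006726 mol.
n(KOH) added = 0.3979 x 0.01419 = 0.005646 mol, converting that many moles of HCOOH to HCOO-.
Remaining n(HCOOH) = 0.001079 mol; n(HCOO-) = 0.005646 mol.
By Henderson-Hasselbalch, pH = pKa + log([A^-]/[HA]) = 3.74 + log(0.005646/0.001079) = 3.74 + (+0.72) = 4.46.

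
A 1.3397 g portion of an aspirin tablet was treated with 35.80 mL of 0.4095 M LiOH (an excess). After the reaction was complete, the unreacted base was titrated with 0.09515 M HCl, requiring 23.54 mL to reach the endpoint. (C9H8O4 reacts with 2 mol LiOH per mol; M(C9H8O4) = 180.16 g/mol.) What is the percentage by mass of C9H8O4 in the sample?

Total n(LiOH) added = 0.4095 x 0.03580 = 0.01466 mol.
n(HCl) used = 0.09515 x 0.02354 = 0.002240 mol, which equals the excess n(LiOH).
So n(LiOH) consumed by the sample = 0.01466 - 0.002240 = 0.01242 mol.
n(C9H8O4) = 0.01242 / 2 = 0.006210 mol.
mass C9H8O4 = 0.006210 x 180.16 = 1.119 g, so %C9H8O4 = 1.119/1.3397 x 100 = 83.5%.

83.5%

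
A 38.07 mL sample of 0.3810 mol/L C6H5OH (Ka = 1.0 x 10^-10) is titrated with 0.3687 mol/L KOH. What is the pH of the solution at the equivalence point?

n(C6H5OH) = 0.3810 x 0.03807 = 0.01450 mol; V(KOH) at equivalence = 0.01450/0.3687 = 0.03934 L.
At equivalence all the acid is converted to C6H5O-; total volume = 0.03807 + 0.03934 = 0.07741 L, so [C6H5O-] = 0.01450/0.07741 = 0.1874 M.
Kb = Kw/Ka = 1.0e-14 / 1.0 x 10^-10 = 0.000100.
[OH^-] = sqrt(Kb x [C6H5O-]) = sqrt(0.000100 x 0.1874) = 0.00433 M.
pOH = 2.36, so pH = 14.00 - 2.36 = 11.64.

11.64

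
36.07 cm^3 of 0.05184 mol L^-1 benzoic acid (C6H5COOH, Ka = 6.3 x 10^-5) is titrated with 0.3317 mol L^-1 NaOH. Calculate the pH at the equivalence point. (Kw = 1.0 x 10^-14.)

8.43

n(C6H5COOH) = 0.05184 x 0.03607 = 0.001870 mol; V(NaOH) at equivalence = 0.001870/0.3317 = 0.005637 L.
At equivalence all the acid is converted to C6H5COO-; total volume = 0.03607 + 0.005637 = 0.04171 L, so [C6H5COO-] = 0.001870/0.04171 = 0.04483 M.
Kb = Kw/Ka = 1.0e-14 / 6.3 x 10^-5 = 1.59e-10.
[OH^-] = sqrt(Kb x [C6H5COO-]) = sqrt(1.59e-10 x 0.04483) = 2.67e-6 M.
pOH = 5.57, so pH = 14.00 - 5.57 = 8.43.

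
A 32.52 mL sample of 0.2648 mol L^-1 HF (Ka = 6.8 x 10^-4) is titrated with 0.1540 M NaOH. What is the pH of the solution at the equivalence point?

n(HF) = 0.2648 x 0.03252 = 0.008611 mol; V(NaOH) at equivalence = 0.008611/0.1540 = 0.05592 L.
At equivalence all the acid is converted to F-; total volume = 0.03252 + 0.05592 = 0.08844 L, so [F-] = 0.008611/0.08844 = 0.09737 M.
Kb = Kw/Ka = 1.0e-14 / 6.8 x 10^-4 = 1.47e-11.
[OH^-] = sqrt(Kb x [F-]) = sqrt(1.47e-11 x 0.09737) = 1.20e-6 M.
pOH = 5.92, so pH = 14.00 - 5.92 = 8.08.

8.08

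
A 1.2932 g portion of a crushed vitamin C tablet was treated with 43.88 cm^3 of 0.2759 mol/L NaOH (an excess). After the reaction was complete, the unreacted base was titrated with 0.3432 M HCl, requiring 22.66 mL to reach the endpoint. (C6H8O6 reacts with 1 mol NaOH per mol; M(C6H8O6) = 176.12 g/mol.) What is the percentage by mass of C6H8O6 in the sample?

Total n(NaOH) added = 0.2759 x 0.04388 = 0.01211 mol.
n(HCl) used = 0.3432 x 0.02266 = 0.007777 mol, which equals the excess n(NaOH).
So n(NaOH) consumed by the sample = 0.01211 - 0.007777 = 0.004330 mol.
n(C6H8O6) = 0.004330 / 1 = 0.004330 mol.
mass C6H8O6 = 0.004330 x 176.12 = 0.7625 g, so %C6H8O6 = 0.7625/1.2932 x 100 = 59.0%.

59.0%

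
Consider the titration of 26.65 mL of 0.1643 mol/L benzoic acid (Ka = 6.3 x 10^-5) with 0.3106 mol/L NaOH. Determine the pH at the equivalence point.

8.62

n(C6H5COOH) = 0.1643 x 0.02665 = 0.004379 mol; V(NaOH) at equivalence = 0.004379/0.3106 = 0.01410 L.
At equivalence all the acid is converted to C6H5COO-; total volume = 0.02665 + 0.01410 = 0.04075 L, so [C6H5COO-] = 0.004379/0.04075 = 0.1075 M.
Kb = Kw/Ka = 1.0e-14 / 6.3 x 10^-5 = 1.59e-10.
[OH^-] = sqrt(Kb x [C6H5COO-]) = sqrt(1.59e-10 x 0.1075) = 4.13e-6 M.
pOH = 5.38, so pH = 14.00 - 5.38 = 8.62.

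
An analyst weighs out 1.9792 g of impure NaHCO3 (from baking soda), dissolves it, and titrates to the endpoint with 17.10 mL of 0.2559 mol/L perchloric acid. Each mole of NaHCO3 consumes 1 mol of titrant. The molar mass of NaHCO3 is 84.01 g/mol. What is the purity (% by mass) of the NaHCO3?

18.6%

n(HClO4) = 0.2559 x 0.01710 = 0.004376 mol.
n(NaHCO3) = 0.004376 / 1 = 0.004376 mol.
mass of NaHCO3 = 0.004376 x 84.01 = 0.3676 g.
% purity = 0.3676 / 1.9792 x 100 = 18.6%.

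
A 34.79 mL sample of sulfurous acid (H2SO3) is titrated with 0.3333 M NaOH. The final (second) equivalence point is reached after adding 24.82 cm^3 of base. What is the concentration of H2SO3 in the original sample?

n(NaOH) = 0.3333 x 0.02482 = 0.008273 mol.
At the final (second) equivalence point, 2 mol OH^- react per mol H2SO3, so n(H2SO3) = 0.008273 / 2 = 0.004136 mol.
[H2SO3] = 0.004136 / 0.03479 L = 0.119 M.

0.119 M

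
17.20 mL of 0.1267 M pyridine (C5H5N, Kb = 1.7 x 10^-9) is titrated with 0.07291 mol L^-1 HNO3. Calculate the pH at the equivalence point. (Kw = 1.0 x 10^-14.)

n(C5H5N) = 0.1267 x 0.01720 = 0.002179 mol; V(HNO3) at equivalence = 0.002179/0.07291 = 0.02989 L.
At equivalence the base is fully converted to C5H5NH+; total volume = 0.04709 L, so [C5H5NH+] = 0.002179/0.04709 = 0.04628 M.
Ka(C5H5NH+) = Kw/Kb = 1.0e-14 / 1.7 x 10^-9 = 5.88e-6.
[H^+] = sqrt(Ka x [C5H5NH+]) = sqrt(5.88e-6 x 0.04628) = 0.000522 M.
pH = -log(0.000522) = 3.28.

3.28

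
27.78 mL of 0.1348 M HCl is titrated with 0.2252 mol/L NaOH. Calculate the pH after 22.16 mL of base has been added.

12.40

n(acid) = 0.1348 x 0.02778 = 0.003745 mol; n(NaOH) added = 0.2252 x 0.02216 = 0.004990 mol.
Base is in excess by 0.004990 - 0.003745 = 0.001246 mol in a total volume of 0.04994 L.
[OH^-] = 0.001246/0.04994 = 0.02494 M, so pOH = 1.60 and pH = 14.00 - 1.60 = 12.40.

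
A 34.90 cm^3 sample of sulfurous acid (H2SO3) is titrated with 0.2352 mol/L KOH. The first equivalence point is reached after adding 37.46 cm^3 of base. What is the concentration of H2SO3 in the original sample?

n(KOH) = 0.2352 x 0.03746 = 0.008811 mol.
At the first equivalence point, 1 mol OH^- react per mol H2SO3, so n(H2SO3) = 0.008811 / 1 = 0.008811 mol.
[H2SO3] = 0.008811 / 0.03490 L = 0.252 M.

0.252 M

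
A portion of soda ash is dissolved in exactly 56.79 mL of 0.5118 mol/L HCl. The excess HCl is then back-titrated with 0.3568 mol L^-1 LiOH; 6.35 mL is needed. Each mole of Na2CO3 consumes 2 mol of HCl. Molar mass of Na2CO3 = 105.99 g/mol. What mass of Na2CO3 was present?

Total n(HCl) added = 0.5118 x 0.05679 = 0.02907 mol.
n(LiOH) used = 0.3568 x 0.006350 = 0.002266 mol, which equals the excess n(HCl).
So n(HCl) consumed by the sample = 0.02907 - 0.002266 = 0.02680 mol.
n(Na2CO3) = 0.02680 / 2 = 0.01340 mol.
mass = 0.01340 mol x 105.99 g/mol = 1.42 g.

1.42 g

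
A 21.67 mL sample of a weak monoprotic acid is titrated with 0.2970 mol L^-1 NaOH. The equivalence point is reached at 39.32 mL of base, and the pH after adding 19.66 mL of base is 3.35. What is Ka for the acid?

4.5 x 10^-4

19.66 mL is half of the equivalence volume, so this is the half-equivalence point where [HA] = [A^-].
At half-equivalence pH = pKa, so pKa = 3.35.
Ka = 10^(-3.35) = 4.5 x 10^-4.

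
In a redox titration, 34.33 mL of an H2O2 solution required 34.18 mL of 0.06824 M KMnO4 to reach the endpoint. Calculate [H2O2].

n(KMnO4) = 0.06824 x 0.03418 = 0.002332 mol.
From the balanced equation, 2 mol KMnO4 reacts with 5 mol H2O2, so n(H2O2) = 0.002332 x 5/2 = 0.005831 mol.
[H2O2] = 0.005831 / 0.03433 L = 0.170 M.

0.170 M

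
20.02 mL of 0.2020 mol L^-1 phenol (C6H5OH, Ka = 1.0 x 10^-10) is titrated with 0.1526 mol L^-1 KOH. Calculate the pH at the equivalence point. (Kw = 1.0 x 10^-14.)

11.47

n(C6H5OH) = 0.2020 x 0.02002 = 0.004044 mol; V(KOH) at equivalence = 0.004044/0.1526 = 0.02650 L.
At equivalence all the acid is converted to C6H5O-; total volume = 0.02002 + 0.02650 = 0.04652 L, so [C6H5O-] = 0.004044/0.04652 = 0.08693 M.
Kb = Kw/Ka = 1.0e-14 / 1.0 x 10^-10 = 0.000100.
[OH^-] = sqrt(Kb x [C6H5O-]) = sqrt(0.000100 x 0.08693) = 0.00295 M.
pOH = 2.53, so pH = 14.00 - 2.53 = 11.47.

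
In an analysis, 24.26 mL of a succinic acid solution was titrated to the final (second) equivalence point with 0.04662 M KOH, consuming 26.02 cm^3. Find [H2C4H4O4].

n(KOH) = 0.04662 x 0.02602 = 0.001213 mol.
At the final (second) equivalence point, 2 mol OH^- react per mol H2C4H4O4, so n(H2C4H4O4) = 0.001213 / 2 = 0.0006065 mol.
[H2C4H4O4] = 0.0006065 / 0.02426 L = 0.0250 M.

0.0250 M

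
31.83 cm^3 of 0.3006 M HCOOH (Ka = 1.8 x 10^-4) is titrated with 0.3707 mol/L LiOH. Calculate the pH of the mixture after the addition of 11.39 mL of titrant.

3.64

Initial n(HCOOH) = 0.3006 x 0.03183 = 0.009568 mol.
n(LiOH) added = 0.3707 x 0.01139 = 0.004222 mol, converting that many moles of HCOOH to HCOO-.
Remaining n(HCOOH) = 0.005346 mol; n(HCOO-) = 0.004222 mol.
By Henderson-Hasselbalch, pH = pKa + log([A^-]/[HA]) = 3.74 + log(0.004222/0.005346) = 3.74 + (-0.10) = 3.64.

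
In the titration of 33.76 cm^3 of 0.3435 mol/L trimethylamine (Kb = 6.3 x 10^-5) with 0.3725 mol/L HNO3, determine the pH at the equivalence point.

5.27

n((CH3)3N) = 0.3435 x 0.03376 = 0.01160 mol; V(HNO3) at equivalence = 0.01160/0.3725 = 0.03113 L.
At equivalence the base is fully converted to (CH3)3NH+; total volume = 0.06489 L, so [(CH3)3NH+] = 0.01160/0.06489 = 0.1787 M.
Ka((CH3)3NH+) = Kw/Kb = 1.0e-14 / 6.3 x 10^-5 = 1.59e-10.
[H^+] = sqrt(Ka x [(CH3)3NH+]) = sqrt(1.59e-10 x 0.1787) = 5.33e-6 M.
pH = -log(5.33e-6) = 5.27.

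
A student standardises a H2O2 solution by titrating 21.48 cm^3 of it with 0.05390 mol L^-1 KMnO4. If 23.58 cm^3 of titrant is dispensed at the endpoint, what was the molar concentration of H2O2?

n(KMnO4) = 0.05390 x 0.02358 = 0.001271 mol.
From the balanced equation, 2 mol KMnO4 reacts with 5 mol H2O2, so n(H2O2) = 0.001271 x 5/2 = 0.003177 mol.
[H2O2] = 0.003177 / 0.02148 L = 0.148 M.

0.148 M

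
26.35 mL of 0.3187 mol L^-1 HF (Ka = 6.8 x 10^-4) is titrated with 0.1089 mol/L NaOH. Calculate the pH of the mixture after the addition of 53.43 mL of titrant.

3.52

Initial n(HF) = 0.3187 x 0.02635 = 0.008398 mol.
n(NaOH) added = 0.1089 x 0.05343 = 0.005819 mol, converting that many moles of HF to F-.
Remaining n(HF) = 0.002579 mol; n(F-) = 0.005819 mol.
By Henderson-Hasselbalch, pH = pKa + log([A^-]/[HA]) = 3.17 + log(0.005819/0.002579) = 3.17 + (+0.35) = 3.52.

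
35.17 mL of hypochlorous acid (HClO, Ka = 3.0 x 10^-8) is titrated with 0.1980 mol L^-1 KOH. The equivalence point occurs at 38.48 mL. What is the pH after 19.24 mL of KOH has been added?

7.52

19.24 mL is exactly half the equivalence volume (38.48/2), i.e. the half-equivalence point.
There, n(HA) = n(A^-), so pH = pKa = -log(3.0 x 10^-8) = 7.52.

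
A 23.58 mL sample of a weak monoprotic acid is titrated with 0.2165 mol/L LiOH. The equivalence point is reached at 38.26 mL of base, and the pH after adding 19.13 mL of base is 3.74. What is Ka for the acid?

19.13 mL is half of the equivalence volume, so this is the half-equivalence point where [HA] = [A^-].
At half-equivalence pH = pKa, so pKa = 3.74.
Ka = 10^(-3.74) = 1.8 x 10^-4.

1.8 x 10^-4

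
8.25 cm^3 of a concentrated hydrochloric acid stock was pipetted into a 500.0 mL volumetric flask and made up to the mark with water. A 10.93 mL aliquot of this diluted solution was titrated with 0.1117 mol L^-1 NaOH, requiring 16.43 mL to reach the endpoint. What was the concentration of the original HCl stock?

n(NaOH) = 0.1117 x 0.01643 = 0.001835 mol.
n(HCl) in the aliquot = 0.001835 mol.
[diluted HCl] = 0.001835 / 0.01093 = 0.1679 M.
Dilution factor = 500.0/8.250 = 60.61, so [stock] = 0.1679 x 60.61 = 10.2 M.

10.2 M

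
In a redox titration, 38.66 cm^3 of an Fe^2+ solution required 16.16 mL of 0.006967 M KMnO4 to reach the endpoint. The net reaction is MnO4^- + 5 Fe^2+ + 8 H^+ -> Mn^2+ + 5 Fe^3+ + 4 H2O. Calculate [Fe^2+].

n(KMnO4) = 0.006967 x 0.01616 = 0.0001126 mol.
From the balanced equation, 1 mol KMnO4 reacts with 5 mol Fe^2+, so n(Fe^2+) = 0.0001126 x 5/1 = 0.0005629 mol.
[Fe^2+] = 0.0005629 / 0.03866 L = 0.0146 M.

0.0146 M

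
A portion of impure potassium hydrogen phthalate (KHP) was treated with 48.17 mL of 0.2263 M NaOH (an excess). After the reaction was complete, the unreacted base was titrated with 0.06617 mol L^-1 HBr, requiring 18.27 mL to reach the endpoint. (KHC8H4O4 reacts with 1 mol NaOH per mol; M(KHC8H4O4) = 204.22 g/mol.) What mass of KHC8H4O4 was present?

Total n(NaOH) added = 0.2263 x 0.04817 = 0.01090 mol.
n(HBr) used = 0.06617 x 0.01827 = 0.001209 mol, which equals the excess n(NaOH).
So n(NaOH) consumed by the sample = 0.01090 - 0.001209 = 0.009692 mol.
n(KHC8H4O4) = 0.009692 / 1 = 0.009692 mol.
mass = 0.009692 mol x 204.22 g/mol = 1.98 g.

1.98 g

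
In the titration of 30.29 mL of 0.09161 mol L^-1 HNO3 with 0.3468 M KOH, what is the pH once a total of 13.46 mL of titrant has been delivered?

n(acid) = 0.09161 x 0.03029 = 0.002775 mol; n(KOH) added = 0.3468 x 0.01346 = 0.004668 mol.
Base is in excess by 0.004668 - 0.002775 = 0.001893 mol in a total volume of 0.04375 L.
[OH^-] = 0.001893/0.04375 = 0.04327 M, so pOH = 1.36 and pH = 14.00 - 1.36 = 12.64.

12.64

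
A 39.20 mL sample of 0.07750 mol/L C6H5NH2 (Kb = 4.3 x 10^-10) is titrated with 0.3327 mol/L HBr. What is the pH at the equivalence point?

n(C6H5NH2) = 0.07750 x 0.03920 = 0.003038 mol; V(HBr) at equivalence = 0.003038/0.3327 = 0.009131 L.
At equivalence the base is fully converted to C6H5NH3+; total volume = 0.04833 L, so [C6H5NH3+] = 0.003038/0.04833 = 0.06286 M.
Ka(C6H5NH3+) = Kw/Kb = 1.0e-14 / 4.3 x 10^-10 = 2.33e-5.
[H^+] = sqrt(Ka x [C6H5NH3+]) = sqrt(2.33e-5 x 0.06286) = 0.00121 M.
pH = -log(0.00121) = 2.92.

2.92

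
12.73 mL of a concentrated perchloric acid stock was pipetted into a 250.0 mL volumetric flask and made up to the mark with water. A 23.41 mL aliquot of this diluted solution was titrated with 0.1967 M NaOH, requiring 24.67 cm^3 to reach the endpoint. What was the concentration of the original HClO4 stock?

4.07 M

n(NaOH) = 0.1967 x 0.02467 = 0.004853 mol.
n(HClO4) in the aliquot = 0.004853 mol.
[diluted HClO4] = 0.004853 / 0.02341 = 0.2073 M.
Dilution factor = 250.0/12.73 = 19.64, so [stock] = 0.2073 x 19.64 = 4.07 M.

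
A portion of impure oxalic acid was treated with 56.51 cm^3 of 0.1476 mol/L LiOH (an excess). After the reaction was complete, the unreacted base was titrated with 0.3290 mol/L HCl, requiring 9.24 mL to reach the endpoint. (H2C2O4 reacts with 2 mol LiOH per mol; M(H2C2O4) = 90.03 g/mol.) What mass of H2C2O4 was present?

0.239 g

Total n(LiOH) added = 0.1476 x 0.05651 = 0.008341 mol.
n(HCl) used = 0.3290 x 0.009240 = 0.003040 mol, which equals the excess n(LiOH).
So n(LiOH) consumed by the sample = 0.008341 - 0.003040 = 0.005301 mol.
n(H2C2O4) = 0.005301 / 2 = 0.002650 mol.
mass = 0.002650 mol x 90.03 g/mol = 0.239 g.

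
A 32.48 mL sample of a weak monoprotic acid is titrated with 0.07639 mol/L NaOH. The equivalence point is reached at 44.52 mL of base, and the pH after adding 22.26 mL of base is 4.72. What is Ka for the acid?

22.26 mL is half of the equivalence volume, so this is the half-equivalence point where [HA] = [A^-].
At half-equivalence pH = pKa, so pKa = 4.72.
Ka = 10^(-4.72) = 1.9 x 10^-5.

1.9 x 10^-5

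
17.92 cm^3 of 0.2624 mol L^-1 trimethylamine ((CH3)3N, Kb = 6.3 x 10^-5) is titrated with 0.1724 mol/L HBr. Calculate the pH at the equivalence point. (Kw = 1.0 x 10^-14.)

5.39

n((CH3)3N) = 0.2624 x 0.01792 = 0.004702 mol; V(HBr) at equivalence = 0.004702/0.1724 = 0.02727 L.
At equivalence the base is fully converted to (CH3)3NH+; total volume = 0.04519 L, so [(CH3)3NH+] = 0.004702/0.04519 = 0.1040 M.
Ka((CH3)3NH+) = Kw/Kb = 1.0e-14 / 6.3 x 10^-5 = 1.59e-10.
[H^+] = sqrt(Ka x [(CH3)3NH+]) = sqrt(1.59e-10 x 0.1040) = 4.06e-6 M.
pH = -log(4.06e-6) = 5.39.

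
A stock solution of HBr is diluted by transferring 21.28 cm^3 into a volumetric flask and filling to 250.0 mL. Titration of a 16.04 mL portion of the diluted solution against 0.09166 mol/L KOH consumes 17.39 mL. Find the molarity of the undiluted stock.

n(KOH) = 0.09166 x 0.01739 = 0.001594 mol.
n(HBr) in the aliquot = 0.001594 mol.
[diluted HBr] = 0.001594 / 0.01604 = 0.09937 M.
Dilution factor = 250.0/21.28 = 11.75, so [stock] = 0.09937 x 11.75 = 1.17 M.

1.17 M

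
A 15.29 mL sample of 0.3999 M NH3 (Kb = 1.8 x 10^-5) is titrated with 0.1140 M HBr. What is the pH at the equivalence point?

n(NH3) = 0.3999 x 0.01529 = 0.006114 mol; V(HBr) at equivalence = 0.006114/0.1140 = 0.05364 L.
At equivalence the base is fully converted to NH4+; total volume = 0.06893 L, so [NH4+] = 0.006114/0.06893 = 0.08871 M.
Ka(NH4+) = Kw/Kb = 1.0e-14 / 1.8 x 10^-5 = 5.56e-10.
[H^+] = sqrt(Ka x [NH4+]) = sqrt(5.56e-10 x 0.08871) = 7.02e-6 M.
pH = -log(7.02e-6) = 5.15.

5.15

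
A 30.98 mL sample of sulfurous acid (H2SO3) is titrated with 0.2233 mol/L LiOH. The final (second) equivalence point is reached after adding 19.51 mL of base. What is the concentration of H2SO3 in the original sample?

n(LiOH) = 0.2233 x 0.01951 = 0.004357 mol.
At the final (second) equivalence point, 2 mol OH^- react per mol H2SO3, so n(H2SO3) = 0.004357 / 2 = 0.002178 mol.
[H2SO3] = 0.002178 / 0.03098 L = 0.0703 M.

0.0703 M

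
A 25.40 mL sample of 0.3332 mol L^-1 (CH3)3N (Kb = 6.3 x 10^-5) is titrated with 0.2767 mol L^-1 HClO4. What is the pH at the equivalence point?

n((CH3)3N) = 0.3332 x 0.02540 = 0.008463 mol; V(HClO4) at equivalence = 0.008463/0.2767 = 0.03059 L.
At equivalence the base is fully converted to (CH3)3NH+; total volume = 0.05599 L, so [(CH3)3NH+] = 0.008463/0.05599 = 0.1512 M.
Ka((CH3)3NH+) = Kw/Kb = 1.0e-14 / 6.3 x 10^-5 = 1.59e-10.
[H^+] = sqrt(Ka x [(CH3)3NH+]) = sqrt(1.59e-10 x 0.1512) = 4.90e-6 M.
pH = -log(4.90e-6) = 5.31.

5.31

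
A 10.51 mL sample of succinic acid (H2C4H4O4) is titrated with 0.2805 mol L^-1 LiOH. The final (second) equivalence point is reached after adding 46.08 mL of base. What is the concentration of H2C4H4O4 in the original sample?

n(LiOH) = 0.2805 x 0.04608 = 0.01293 mol.
At the final (second) equivalence point, 2 mol OH^- react per mol H2C4H4O4, so n(H2C4H4O4) = 0.01293 / 2 = 0.006463 mol.
[H2C4H4O4] = 0.006463 / 0.01051 L = 0.615 M.

0.615 M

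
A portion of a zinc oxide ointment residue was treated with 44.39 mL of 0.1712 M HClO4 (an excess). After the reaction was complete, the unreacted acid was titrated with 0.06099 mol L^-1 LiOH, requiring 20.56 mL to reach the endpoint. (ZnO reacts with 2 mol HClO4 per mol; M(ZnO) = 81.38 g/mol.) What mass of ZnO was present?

0.258 g

Total n(HClO4) added = 0.1712 x 0.04439 = 0.007600 mol.
n(LiOH) used = 0.06099 x 0.02056 = 0.001254 mol, which equals the excess n(HClO4).
So n(HClO4) consumed by the sample = 0.007600 - 0.001254 = 0.006346 mol.
n(ZnO) = 0.006346 / 2 = 0.003173 mol.
mass = 0.003173 mol x 81.38 g/mol = 0.258 g.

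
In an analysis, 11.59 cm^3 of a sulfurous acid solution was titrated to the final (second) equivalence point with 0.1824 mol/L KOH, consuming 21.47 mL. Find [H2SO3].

n(KOH) = 0.1824 x 0.02147 = 0.003916 mol.
At the final (second) equivalence point, 2 mol OH^- react per mol H2SO3, so n(H2SO3) = 0.003916 / 2 = 0.001958 mol.
[H2SO3] = 0.001958 / 0.01159 L = 0.169 M.

0.169 M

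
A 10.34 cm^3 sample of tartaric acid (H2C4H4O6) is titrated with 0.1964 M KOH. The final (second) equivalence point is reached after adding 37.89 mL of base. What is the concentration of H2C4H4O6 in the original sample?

0.360 M

n(KOH) = 0.1964 x 0.03789 = 0.007442 mol.
At the final (second) equivalence point, 2 mol OH^- react per mol H2C4H4O6, so n(H2C4H4O6) = 0.007442 / 2 = 0.003721 mol.
[H2C4H4O6] = 0.003721 / 0.01034 L = 0.360 M.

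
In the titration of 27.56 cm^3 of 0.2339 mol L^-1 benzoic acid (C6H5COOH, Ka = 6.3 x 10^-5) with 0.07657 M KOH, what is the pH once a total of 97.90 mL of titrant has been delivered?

11.92

n(acid) = 0.2339 x 0.02756 = 0.006446 mol; n(KOH) added = 0.07657 x 0.09790 = 0.007496 mol.
Base is in excess by 0.007496 - 0.006446 = 0.001050 mol in a total volume of 0.1255 L.
[OH^-] = 0.001050/0.1255 = 0.008369 M, so pOH = 2.08 and pH = 14.00 - 2.08 = 11.92.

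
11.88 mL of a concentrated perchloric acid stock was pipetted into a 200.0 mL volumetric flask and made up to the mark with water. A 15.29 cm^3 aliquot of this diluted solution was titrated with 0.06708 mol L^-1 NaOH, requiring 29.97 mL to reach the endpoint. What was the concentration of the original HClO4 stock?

n(NaOH) = 0.06708 x 0.02997 = 0.002010 mol.
n(HClO4) in the aliquot = 0.002010 mol.
[diluted HClO4] = 0.002010 / 0.01529 = 0.1315 M.
Dilution factor = 200.0/11.88 = 16.84, so [stock] = 0.1315 x 16.84 = 2.21 M.

2.21 M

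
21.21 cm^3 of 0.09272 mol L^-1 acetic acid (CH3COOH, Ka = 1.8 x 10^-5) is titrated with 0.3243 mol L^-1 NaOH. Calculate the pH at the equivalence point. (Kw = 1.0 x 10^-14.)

8.80

n(CH3COOH) = 0.09272 x 0.02121 = 0.001967 mol; V(NaOH) at equivalence = 0.001967/0.3243 = 0.006064 L.
At equivalence all the acid is converted to CH3COO-; total volume = 0.02121 + 0.006064 = 0.02727 L, so [CH3COO-] = 0.001967/0.02727 = 0.07210 M.
Kb = Kw/Ka = 1.0e-14 / 1.8 x 10^-5 = 5.56e-10.
[OH^-] = sqrt(Kb x [CH3COO-]) = sqrt(5.56e-10 x 0.07210) = 6.33e-6 M.
pOH = 5.20, so pH = 14.00 - 5.20 = 8.80.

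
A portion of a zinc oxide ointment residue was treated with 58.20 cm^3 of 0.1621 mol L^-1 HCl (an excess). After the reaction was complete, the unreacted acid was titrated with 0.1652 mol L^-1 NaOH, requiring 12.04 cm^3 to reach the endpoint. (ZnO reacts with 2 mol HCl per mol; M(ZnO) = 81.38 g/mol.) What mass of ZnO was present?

Total n(HCl) added = 0.1621 x 0.05820 = 0.009434 mol.
n(NaOH) used = 0.1652 x 0.01204 = 0.001989 mol, which equals the excess n(HCl).
So n(HCl) consumed by the sample = 0.009434 - 0.001989 = 0.007445 mol.
n(ZnO) = 0.007445 / 2 = 0.003723 mol.
mass = 0.003723 mol x 81.38 g/mol = 0.303 g.

0.303 g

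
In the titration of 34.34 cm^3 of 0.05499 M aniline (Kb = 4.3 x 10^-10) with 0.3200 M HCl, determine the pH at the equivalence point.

n(C6H5NH2) = 0.05499 x 0.03434 = 0.001888 mol; V(HCl) at equivalence = 0.001888/0.3200 = 0.005901 L.
At equivalence the base is fully converted to C6H5NH3+; total volume = 0.04024 L, so [C6H5NH3+] = 0.001888/0.04024 = 0.04693 M.
Ka(C6H5NH3+) = Kw/Kb = 1.0e-14 / 4.3 x 10^-10 = 2.33e-5.
[H^+] = sqrt(Ka x [C6H5NH3+]) = sqrt(2.33e-5 x 0.04693) = 0.00104 M.
pH = -log(0.00104) = 2.98.

2.98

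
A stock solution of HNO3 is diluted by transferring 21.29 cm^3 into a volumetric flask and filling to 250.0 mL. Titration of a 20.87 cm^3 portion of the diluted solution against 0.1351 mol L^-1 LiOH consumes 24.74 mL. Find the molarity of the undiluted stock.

n(LiOH) = 0.1351 x 0.02474 = 0.003342 mol.
n(HNO3) in the aliquot = 0.003342 mol.
[diluted HNO3] = 0.003342 / 0.02087 = 0.1602 M.
Dilution factor = 250.0/21.29 = 11.74, so [stock] = 0.1602 x 11.74 = 1.88 M.

1.88 M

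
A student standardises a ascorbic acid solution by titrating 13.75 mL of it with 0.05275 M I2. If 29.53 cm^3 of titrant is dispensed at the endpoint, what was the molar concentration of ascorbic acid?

n(I2) = 0.05275 x 0.02953 = 0.001558 mol.
From the balanced equation, 1 mol I2 reacts with 1 mol ascorbic acid, so n(ascorbic acid) = 0.001558 x 1/1 = 0.001558 mol.
[ascorbic acid] = 0.001558 / 0.01375 L = 0.113 M.

0.113 M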